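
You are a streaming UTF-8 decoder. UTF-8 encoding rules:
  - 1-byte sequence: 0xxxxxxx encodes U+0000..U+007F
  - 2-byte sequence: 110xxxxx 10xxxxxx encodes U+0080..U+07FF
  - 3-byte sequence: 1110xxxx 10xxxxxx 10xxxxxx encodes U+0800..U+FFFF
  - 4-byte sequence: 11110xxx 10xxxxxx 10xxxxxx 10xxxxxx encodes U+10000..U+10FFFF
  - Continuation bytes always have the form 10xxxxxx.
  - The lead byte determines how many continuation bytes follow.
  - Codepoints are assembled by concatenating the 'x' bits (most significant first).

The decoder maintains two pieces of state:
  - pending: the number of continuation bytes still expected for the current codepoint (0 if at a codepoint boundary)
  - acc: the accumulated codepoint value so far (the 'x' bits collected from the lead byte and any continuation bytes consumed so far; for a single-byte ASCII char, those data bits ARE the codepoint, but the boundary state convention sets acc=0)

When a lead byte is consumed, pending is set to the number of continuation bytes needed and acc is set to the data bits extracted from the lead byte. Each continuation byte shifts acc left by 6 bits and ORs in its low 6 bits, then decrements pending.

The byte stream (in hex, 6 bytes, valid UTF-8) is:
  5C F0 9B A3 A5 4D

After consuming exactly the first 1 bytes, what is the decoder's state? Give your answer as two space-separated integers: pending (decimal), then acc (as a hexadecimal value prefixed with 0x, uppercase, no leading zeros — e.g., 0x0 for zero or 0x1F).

Answer: 0 0x0

Derivation:
Byte[0]=5C: 1-byte. pending=0, acc=0x0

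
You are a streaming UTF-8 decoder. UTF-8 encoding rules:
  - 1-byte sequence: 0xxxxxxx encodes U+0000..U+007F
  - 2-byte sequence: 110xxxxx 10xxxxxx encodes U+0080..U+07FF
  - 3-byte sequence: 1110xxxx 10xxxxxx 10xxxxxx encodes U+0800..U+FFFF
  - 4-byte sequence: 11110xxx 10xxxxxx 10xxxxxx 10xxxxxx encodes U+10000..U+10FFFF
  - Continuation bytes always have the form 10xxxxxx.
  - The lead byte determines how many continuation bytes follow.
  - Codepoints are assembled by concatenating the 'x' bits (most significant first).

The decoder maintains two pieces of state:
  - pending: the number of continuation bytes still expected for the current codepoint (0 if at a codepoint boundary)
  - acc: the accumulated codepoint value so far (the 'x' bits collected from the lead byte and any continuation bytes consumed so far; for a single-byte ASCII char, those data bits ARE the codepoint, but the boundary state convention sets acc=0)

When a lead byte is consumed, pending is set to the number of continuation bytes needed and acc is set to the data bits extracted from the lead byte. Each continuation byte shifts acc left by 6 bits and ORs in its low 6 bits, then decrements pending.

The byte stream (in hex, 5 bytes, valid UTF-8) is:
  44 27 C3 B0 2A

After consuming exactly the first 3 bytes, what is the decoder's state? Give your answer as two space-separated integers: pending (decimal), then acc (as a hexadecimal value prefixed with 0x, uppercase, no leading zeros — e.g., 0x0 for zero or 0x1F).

Answer: 1 0x3

Derivation:
Byte[0]=44: 1-byte. pending=0, acc=0x0
Byte[1]=27: 1-byte. pending=0, acc=0x0
Byte[2]=C3: 2-byte lead. pending=1, acc=0x3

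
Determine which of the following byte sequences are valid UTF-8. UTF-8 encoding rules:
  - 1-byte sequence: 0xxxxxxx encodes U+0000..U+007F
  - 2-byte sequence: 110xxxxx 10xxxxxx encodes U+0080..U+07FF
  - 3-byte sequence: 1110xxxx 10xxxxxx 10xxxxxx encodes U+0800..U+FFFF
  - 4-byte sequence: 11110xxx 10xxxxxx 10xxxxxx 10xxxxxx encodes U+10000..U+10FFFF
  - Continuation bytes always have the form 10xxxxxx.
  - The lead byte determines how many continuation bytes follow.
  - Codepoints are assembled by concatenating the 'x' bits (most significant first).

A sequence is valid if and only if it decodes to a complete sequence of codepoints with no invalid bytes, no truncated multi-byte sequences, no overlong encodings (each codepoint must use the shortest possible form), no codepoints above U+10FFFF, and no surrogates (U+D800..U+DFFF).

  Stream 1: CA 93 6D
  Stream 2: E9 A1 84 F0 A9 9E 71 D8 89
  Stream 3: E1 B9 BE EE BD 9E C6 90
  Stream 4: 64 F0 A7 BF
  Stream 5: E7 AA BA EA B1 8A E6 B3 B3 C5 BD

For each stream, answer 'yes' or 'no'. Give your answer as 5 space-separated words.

Stream 1: decodes cleanly. VALID
Stream 2: error at byte offset 6. INVALID
Stream 3: decodes cleanly. VALID
Stream 4: error at byte offset 4. INVALID
Stream 5: decodes cleanly. VALID

Answer: yes no yes no yes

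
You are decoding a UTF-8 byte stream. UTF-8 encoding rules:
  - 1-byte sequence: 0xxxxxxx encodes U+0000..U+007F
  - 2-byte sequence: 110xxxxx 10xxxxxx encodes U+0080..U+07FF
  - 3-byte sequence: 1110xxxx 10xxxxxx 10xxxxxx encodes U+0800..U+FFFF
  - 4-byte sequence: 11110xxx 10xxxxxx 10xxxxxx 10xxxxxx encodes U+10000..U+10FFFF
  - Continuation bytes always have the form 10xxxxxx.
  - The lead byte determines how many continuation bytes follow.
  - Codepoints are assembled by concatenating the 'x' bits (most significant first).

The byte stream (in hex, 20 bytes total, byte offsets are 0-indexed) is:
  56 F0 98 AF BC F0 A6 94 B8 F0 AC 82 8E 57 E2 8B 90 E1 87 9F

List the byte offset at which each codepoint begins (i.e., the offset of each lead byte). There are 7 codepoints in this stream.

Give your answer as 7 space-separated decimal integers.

Answer: 0 1 5 9 13 14 17

Derivation:
Byte[0]=56: 1-byte ASCII. cp=U+0056
Byte[1]=F0: 4-byte lead, need 3 cont bytes. acc=0x0
Byte[2]=98: continuation. acc=(acc<<6)|0x18=0x18
Byte[3]=AF: continuation. acc=(acc<<6)|0x2F=0x62F
Byte[4]=BC: continuation. acc=(acc<<6)|0x3C=0x18BFC
Completed: cp=U+18BFC (starts at byte 1)
Byte[5]=F0: 4-byte lead, need 3 cont bytes. acc=0x0
Byte[6]=A6: continuation. acc=(acc<<6)|0x26=0x26
Byte[7]=94: continuation. acc=(acc<<6)|0x14=0x994
Byte[8]=B8: continuation. acc=(acc<<6)|0x38=0x26538
Completed: cp=U+26538 (starts at byte 5)
Byte[9]=F0: 4-byte lead, need 3 cont bytes. acc=0x0
Byte[10]=AC: continuation. acc=(acc<<6)|0x2C=0x2C
Byte[11]=82: continuation. acc=(acc<<6)|0x02=0xB02
Byte[12]=8E: continuation. acc=(acc<<6)|0x0E=0x2C08E
Completed: cp=U+2C08E (starts at byte 9)
Byte[13]=57: 1-byte ASCII. cp=U+0057
Byte[14]=E2: 3-byte lead, need 2 cont bytes. acc=0x2
Byte[15]=8B: continuation. acc=(acc<<6)|0x0B=0x8B
Byte[16]=90: continuation. acc=(acc<<6)|0x10=0x22D0
Completed: cp=U+22D0 (starts at byte 14)
Byte[17]=E1: 3-byte lead, need 2 cont bytes. acc=0x1
Byte[18]=87: continuation. acc=(acc<<6)|0x07=0x47
Byte[19]=9F: continuation. acc=(acc<<6)|0x1F=0x11DF
Completed: cp=U+11DF (starts at byte 17)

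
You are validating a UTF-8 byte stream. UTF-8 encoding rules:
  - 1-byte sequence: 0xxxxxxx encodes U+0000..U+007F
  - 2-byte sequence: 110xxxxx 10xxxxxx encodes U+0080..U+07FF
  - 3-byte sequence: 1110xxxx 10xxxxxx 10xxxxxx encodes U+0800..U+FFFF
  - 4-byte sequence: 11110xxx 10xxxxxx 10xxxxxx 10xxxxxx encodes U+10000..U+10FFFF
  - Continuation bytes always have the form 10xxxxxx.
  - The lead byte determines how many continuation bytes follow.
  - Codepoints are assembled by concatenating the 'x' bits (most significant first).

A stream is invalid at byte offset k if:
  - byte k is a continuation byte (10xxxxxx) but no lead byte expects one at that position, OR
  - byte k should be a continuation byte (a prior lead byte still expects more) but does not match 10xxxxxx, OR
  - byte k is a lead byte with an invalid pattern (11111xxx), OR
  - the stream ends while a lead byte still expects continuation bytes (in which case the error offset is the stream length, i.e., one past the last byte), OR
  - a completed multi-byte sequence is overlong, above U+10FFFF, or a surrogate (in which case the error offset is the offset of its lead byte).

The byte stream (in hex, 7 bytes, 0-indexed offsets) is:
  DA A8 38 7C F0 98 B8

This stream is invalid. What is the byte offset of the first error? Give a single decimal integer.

Byte[0]=DA: 2-byte lead, need 1 cont bytes. acc=0x1A
Byte[1]=A8: continuation. acc=(acc<<6)|0x28=0x6A8
Completed: cp=U+06A8 (starts at byte 0)
Byte[2]=38: 1-byte ASCII. cp=U+0038
Byte[3]=7C: 1-byte ASCII. cp=U+007C
Byte[4]=F0: 4-byte lead, need 3 cont bytes. acc=0x0
Byte[5]=98: continuation. acc=(acc<<6)|0x18=0x18
Byte[6]=B8: continuation. acc=(acc<<6)|0x38=0x638
Byte[7]: stream ended, expected continuation. INVALID

Answer: 7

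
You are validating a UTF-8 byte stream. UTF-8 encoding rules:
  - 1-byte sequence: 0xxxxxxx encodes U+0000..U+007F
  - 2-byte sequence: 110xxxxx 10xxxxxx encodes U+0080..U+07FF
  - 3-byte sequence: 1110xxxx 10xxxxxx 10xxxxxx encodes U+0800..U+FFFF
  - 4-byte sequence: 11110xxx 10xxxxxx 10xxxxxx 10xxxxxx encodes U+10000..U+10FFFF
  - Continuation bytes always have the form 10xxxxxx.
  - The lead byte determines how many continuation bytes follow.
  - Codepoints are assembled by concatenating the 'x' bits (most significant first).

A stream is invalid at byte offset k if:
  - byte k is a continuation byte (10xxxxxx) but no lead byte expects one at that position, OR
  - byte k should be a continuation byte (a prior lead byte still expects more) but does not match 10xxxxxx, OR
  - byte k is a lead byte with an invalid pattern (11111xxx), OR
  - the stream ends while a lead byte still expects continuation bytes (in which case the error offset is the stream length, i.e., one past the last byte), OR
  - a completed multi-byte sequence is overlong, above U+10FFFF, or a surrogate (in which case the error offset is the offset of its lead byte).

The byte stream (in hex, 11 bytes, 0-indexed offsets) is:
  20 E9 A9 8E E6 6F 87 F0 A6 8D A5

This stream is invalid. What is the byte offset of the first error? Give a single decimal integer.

Answer: 5

Derivation:
Byte[0]=20: 1-byte ASCII. cp=U+0020
Byte[1]=E9: 3-byte lead, need 2 cont bytes. acc=0x9
Byte[2]=A9: continuation. acc=(acc<<6)|0x29=0x269
Byte[3]=8E: continuation. acc=(acc<<6)|0x0E=0x9A4E
Completed: cp=U+9A4E (starts at byte 1)
Byte[4]=E6: 3-byte lead, need 2 cont bytes. acc=0x6
Byte[5]=6F: expected 10xxxxxx continuation. INVALID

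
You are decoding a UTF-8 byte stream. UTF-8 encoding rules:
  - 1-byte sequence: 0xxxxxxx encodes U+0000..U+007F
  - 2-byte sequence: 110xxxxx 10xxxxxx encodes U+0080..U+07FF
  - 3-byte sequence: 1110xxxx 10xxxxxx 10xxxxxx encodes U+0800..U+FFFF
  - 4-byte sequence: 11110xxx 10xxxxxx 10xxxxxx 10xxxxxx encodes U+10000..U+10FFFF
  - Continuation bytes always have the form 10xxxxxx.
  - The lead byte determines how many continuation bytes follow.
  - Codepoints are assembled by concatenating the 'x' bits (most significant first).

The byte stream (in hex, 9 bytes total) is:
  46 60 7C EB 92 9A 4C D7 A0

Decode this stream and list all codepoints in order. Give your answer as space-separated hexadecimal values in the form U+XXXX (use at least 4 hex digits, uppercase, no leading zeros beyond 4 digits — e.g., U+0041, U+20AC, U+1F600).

Answer: U+0046 U+0060 U+007C U+B49A U+004C U+05E0

Derivation:
Byte[0]=46: 1-byte ASCII. cp=U+0046
Byte[1]=60: 1-byte ASCII. cp=U+0060
Byte[2]=7C: 1-byte ASCII. cp=U+007C
Byte[3]=EB: 3-byte lead, need 2 cont bytes. acc=0xB
Byte[4]=92: continuation. acc=(acc<<6)|0x12=0x2D2
Byte[5]=9A: continuation. acc=(acc<<6)|0x1A=0xB49A
Completed: cp=U+B49A (starts at byte 3)
Byte[6]=4C: 1-byte ASCII. cp=U+004C
Byte[7]=D7: 2-byte lead, need 1 cont bytes. acc=0x17
Byte[8]=A0: continuation. acc=(acc<<6)|0x20=0x5E0
Completed: cp=U+05E0 (starts at byte 7)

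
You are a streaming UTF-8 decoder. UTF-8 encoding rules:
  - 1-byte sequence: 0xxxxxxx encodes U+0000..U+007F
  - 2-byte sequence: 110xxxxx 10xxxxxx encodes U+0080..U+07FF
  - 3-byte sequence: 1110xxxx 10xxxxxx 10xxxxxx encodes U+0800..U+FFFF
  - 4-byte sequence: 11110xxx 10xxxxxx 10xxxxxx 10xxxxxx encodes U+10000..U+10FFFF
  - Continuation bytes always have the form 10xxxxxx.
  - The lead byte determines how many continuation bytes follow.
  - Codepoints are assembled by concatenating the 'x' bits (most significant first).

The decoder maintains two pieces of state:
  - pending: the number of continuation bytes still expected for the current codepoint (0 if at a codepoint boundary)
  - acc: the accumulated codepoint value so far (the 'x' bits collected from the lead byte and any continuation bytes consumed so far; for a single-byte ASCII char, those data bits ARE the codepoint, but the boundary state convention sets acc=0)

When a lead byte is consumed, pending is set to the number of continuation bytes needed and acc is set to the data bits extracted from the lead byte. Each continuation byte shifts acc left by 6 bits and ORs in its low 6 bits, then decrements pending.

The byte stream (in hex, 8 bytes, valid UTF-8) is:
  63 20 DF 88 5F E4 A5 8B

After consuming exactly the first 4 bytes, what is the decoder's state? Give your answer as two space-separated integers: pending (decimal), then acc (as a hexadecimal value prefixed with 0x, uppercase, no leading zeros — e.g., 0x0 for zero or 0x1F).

Answer: 0 0x7C8

Derivation:
Byte[0]=63: 1-byte. pending=0, acc=0x0
Byte[1]=20: 1-byte. pending=0, acc=0x0
Byte[2]=DF: 2-byte lead. pending=1, acc=0x1F
Byte[3]=88: continuation. acc=(acc<<6)|0x08=0x7C8, pending=0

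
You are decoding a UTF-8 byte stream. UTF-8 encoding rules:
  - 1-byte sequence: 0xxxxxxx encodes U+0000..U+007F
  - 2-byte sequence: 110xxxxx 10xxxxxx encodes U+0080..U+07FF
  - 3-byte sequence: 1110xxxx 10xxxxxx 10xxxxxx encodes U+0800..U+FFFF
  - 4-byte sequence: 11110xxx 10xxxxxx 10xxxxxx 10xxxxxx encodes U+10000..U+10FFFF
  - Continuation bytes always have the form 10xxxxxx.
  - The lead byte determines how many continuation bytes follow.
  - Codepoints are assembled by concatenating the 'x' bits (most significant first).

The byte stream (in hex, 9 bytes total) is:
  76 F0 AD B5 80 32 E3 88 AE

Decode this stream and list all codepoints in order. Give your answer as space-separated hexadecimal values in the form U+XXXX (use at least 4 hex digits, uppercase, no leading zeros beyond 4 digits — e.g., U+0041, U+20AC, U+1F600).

Answer: U+0076 U+2DD40 U+0032 U+322E

Derivation:
Byte[0]=76: 1-byte ASCII. cp=U+0076
Byte[1]=F0: 4-byte lead, need 3 cont bytes. acc=0x0
Byte[2]=AD: continuation. acc=(acc<<6)|0x2D=0x2D
Byte[3]=B5: continuation. acc=(acc<<6)|0x35=0xB75
Byte[4]=80: continuation. acc=(acc<<6)|0x00=0x2DD40
Completed: cp=U+2DD40 (starts at byte 1)
Byte[5]=32: 1-byte ASCII. cp=U+0032
Byte[6]=E3: 3-byte lead, need 2 cont bytes. acc=0x3
Byte[7]=88: continuation. acc=(acc<<6)|0x08=0xC8
Byte[8]=AE: continuation. acc=(acc<<6)|0x2E=0x322E
Completed: cp=U+322E (starts at byte 6)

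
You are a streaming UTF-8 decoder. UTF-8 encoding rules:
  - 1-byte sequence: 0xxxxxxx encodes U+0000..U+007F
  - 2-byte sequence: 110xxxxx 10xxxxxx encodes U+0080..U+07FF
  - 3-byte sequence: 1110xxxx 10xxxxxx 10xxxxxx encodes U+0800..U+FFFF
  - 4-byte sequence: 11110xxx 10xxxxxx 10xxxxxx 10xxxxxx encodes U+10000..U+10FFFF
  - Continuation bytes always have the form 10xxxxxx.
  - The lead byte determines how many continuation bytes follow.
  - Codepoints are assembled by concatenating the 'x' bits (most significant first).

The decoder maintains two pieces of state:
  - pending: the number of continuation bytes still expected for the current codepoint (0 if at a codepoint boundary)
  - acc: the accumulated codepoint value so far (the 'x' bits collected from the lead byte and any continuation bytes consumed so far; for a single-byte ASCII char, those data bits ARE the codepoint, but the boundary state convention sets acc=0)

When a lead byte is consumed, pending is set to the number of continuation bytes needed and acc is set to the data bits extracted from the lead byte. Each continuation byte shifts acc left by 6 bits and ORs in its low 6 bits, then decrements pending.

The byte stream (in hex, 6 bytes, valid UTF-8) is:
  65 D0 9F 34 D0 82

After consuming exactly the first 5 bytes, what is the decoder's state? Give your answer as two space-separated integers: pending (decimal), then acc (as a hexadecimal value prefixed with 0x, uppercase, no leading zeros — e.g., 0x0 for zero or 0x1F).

Answer: 1 0x10

Derivation:
Byte[0]=65: 1-byte. pending=0, acc=0x0
Byte[1]=D0: 2-byte lead. pending=1, acc=0x10
Byte[2]=9F: continuation. acc=(acc<<6)|0x1F=0x41F, pending=0
Byte[3]=34: 1-byte. pending=0, acc=0x0
Byte[4]=D0: 2-byte lead. pending=1, acc=0x10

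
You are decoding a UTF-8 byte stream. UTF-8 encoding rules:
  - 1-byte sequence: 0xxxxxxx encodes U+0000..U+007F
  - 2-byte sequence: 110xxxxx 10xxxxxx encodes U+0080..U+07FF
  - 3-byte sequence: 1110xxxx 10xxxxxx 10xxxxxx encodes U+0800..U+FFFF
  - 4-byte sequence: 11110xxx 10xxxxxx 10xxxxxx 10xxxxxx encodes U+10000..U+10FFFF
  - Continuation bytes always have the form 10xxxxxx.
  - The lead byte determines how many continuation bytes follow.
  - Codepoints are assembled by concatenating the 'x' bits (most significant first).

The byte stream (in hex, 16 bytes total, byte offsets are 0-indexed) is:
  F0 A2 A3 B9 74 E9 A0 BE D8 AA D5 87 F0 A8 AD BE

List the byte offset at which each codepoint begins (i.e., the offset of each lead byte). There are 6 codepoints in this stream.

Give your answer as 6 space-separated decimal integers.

Answer: 0 4 5 8 10 12

Derivation:
Byte[0]=F0: 4-byte lead, need 3 cont bytes. acc=0x0
Byte[1]=A2: continuation. acc=(acc<<6)|0x22=0x22
Byte[2]=A3: continuation. acc=(acc<<6)|0x23=0x8A3
Byte[3]=B9: continuation. acc=(acc<<6)|0x39=0x228F9
Completed: cp=U+228F9 (starts at byte 0)
Byte[4]=74: 1-byte ASCII. cp=U+0074
Byte[5]=E9: 3-byte lead, need 2 cont bytes. acc=0x9
Byte[6]=A0: continuation. acc=(acc<<6)|0x20=0x260
Byte[7]=BE: continuation. acc=(acc<<6)|0x3E=0x983E
Completed: cp=U+983E (starts at byte 5)
Byte[8]=D8: 2-byte lead, need 1 cont bytes. acc=0x18
Byte[9]=AA: continuation. acc=(acc<<6)|0x2A=0x62A
Completed: cp=U+062A (starts at byte 8)
Byte[10]=D5: 2-byte lead, need 1 cont bytes. acc=0x15
Byte[11]=87: continuation. acc=(acc<<6)|0x07=0x547
Completed: cp=U+0547 (starts at byte 10)
Byte[12]=F0: 4-byte lead, need 3 cont bytes. acc=0x0
Byte[13]=A8: continuation. acc=(acc<<6)|0x28=0x28
Byte[14]=AD: continuation. acc=(acc<<6)|0x2D=0xA2D
Byte[15]=BE: continuation. acc=(acc<<6)|0x3E=0x28B7E
Completed: cp=U+28B7E (starts at byte 12)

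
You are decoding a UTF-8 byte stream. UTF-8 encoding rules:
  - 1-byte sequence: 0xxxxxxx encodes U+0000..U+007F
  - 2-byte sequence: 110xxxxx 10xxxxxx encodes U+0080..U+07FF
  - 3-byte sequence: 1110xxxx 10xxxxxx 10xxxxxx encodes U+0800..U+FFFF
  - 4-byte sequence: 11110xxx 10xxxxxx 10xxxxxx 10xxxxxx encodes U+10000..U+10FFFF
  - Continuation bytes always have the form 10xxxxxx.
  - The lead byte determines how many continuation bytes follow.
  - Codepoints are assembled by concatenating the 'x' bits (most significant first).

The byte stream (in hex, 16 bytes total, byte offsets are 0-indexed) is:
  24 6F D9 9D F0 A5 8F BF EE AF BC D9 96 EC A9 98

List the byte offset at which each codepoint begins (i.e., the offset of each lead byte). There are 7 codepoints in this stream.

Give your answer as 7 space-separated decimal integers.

Answer: 0 1 2 4 8 11 13

Derivation:
Byte[0]=24: 1-byte ASCII. cp=U+0024
Byte[1]=6F: 1-byte ASCII. cp=U+006F
Byte[2]=D9: 2-byte lead, need 1 cont bytes. acc=0x19
Byte[3]=9D: continuation. acc=(acc<<6)|0x1D=0x65D
Completed: cp=U+065D (starts at byte 2)
Byte[4]=F0: 4-byte lead, need 3 cont bytes. acc=0x0
Byte[5]=A5: continuation. acc=(acc<<6)|0x25=0x25
Byte[6]=8F: continuation. acc=(acc<<6)|0x0F=0x94F
Byte[7]=BF: continuation. acc=(acc<<6)|0x3F=0x253FF
Completed: cp=U+253FF (starts at byte 4)
Byte[8]=EE: 3-byte lead, need 2 cont bytes. acc=0xE
Byte[9]=AF: continuation. acc=(acc<<6)|0x2F=0x3AF
Byte[10]=BC: continuation. acc=(acc<<6)|0x3C=0xEBFC
Completed: cp=U+EBFC (starts at byte 8)
Byte[11]=D9: 2-byte lead, need 1 cont bytes. acc=0x19
Byte[12]=96: continuation. acc=(acc<<6)|0x16=0x656
Completed: cp=U+0656 (starts at byte 11)
Byte[13]=EC: 3-byte lead, need 2 cont bytes. acc=0xC
Byte[14]=A9: continuation. acc=(acc<<6)|0x29=0x329
Byte[15]=98: continuation. acc=(acc<<6)|0x18=0xCA58
Completed: cp=U+CA58 (starts at byte 13)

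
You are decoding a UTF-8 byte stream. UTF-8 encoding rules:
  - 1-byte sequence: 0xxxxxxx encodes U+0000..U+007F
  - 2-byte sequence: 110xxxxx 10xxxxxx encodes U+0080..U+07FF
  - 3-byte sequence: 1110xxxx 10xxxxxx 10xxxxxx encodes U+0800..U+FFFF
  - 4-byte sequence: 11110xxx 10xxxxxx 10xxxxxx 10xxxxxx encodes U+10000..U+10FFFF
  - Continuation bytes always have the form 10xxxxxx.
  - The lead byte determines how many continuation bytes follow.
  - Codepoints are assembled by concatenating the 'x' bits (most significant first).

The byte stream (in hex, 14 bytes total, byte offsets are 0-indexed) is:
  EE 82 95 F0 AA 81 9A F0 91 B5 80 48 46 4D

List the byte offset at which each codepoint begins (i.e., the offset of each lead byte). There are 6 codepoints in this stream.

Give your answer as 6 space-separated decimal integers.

Answer: 0 3 7 11 12 13

Derivation:
Byte[0]=EE: 3-byte lead, need 2 cont bytes. acc=0xE
Byte[1]=82: continuation. acc=(acc<<6)|0x02=0x382
Byte[2]=95: continuation. acc=(acc<<6)|0x15=0xE095
Completed: cp=U+E095 (starts at byte 0)
Byte[3]=F0: 4-byte lead, need 3 cont bytes. acc=0x0
Byte[4]=AA: continuation. acc=(acc<<6)|0x2A=0x2A
Byte[5]=81: continuation. acc=(acc<<6)|0x01=0xA81
Byte[6]=9A: continuation. acc=(acc<<6)|0x1A=0x2A05A
Completed: cp=U+2A05A (starts at byte 3)
Byte[7]=F0: 4-byte lead, need 3 cont bytes. acc=0x0
Byte[8]=91: continuation. acc=(acc<<6)|0x11=0x11
Byte[9]=B5: continuation. acc=(acc<<6)|0x35=0x475
Byte[10]=80: continuation. acc=(acc<<6)|0x00=0x11D40
Completed: cp=U+11D40 (starts at byte 7)
Byte[11]=48: 1-byte ASCII. cp=U+0048
Byte[12]=46: 1-byte ASCII. cp=U+0046
Byte[13]=4D: 1-byte ASCII. cp=U+004D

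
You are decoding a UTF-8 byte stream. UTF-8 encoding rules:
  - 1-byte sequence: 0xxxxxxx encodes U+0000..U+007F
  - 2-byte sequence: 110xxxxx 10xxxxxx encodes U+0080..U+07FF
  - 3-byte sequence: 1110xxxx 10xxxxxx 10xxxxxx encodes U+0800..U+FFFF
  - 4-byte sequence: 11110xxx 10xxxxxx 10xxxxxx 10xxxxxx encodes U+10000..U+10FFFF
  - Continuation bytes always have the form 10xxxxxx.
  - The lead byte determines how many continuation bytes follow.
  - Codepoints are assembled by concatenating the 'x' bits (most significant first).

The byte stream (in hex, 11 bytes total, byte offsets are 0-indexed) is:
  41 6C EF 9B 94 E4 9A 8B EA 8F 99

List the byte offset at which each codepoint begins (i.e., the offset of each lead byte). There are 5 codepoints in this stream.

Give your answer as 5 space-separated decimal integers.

Byte[0]=41: 1-byte ASCII. cp=U+0041
Byte[1]=6C: 1-byte ASCII. cp=U+006C
Byte[2]=EF: 3-byte lead, need 2 cont bytes. acc=0xF
Byte[3]=9B: continuation. acc=(acc<<6)|0x1B=0x3DB
Byte[4]=94: continuation. acc=(acc<<6)|0x14=0xF6D4
Completed: cp=U+F6D4 (starts at byte 2)
Byte[5]=E4: 3-byte lead, need 2 cont bytes. acc=0x4
Byte[6]=9A: continuation. acc=(acc<<6)|0x1A=0x11A
Byte[7]=8B: continuation. acc=(acc<<6)|0x0B=0x468B
Completed: cp=U+468B (starts at byte 5)
Byte[8]=EA: 3-byte lead, need 2 cont bytes. acc=0xA
Byte[9]=8F: continuation. acc=(acc<<6)|0x0F=0x28F
Byte[10]=99: continuation. acc=(acc<<6)|0x19=0xA3D9
Completed: cp=U+A3D9 (starts at byte 8)

Answer: 0 1 2 5 8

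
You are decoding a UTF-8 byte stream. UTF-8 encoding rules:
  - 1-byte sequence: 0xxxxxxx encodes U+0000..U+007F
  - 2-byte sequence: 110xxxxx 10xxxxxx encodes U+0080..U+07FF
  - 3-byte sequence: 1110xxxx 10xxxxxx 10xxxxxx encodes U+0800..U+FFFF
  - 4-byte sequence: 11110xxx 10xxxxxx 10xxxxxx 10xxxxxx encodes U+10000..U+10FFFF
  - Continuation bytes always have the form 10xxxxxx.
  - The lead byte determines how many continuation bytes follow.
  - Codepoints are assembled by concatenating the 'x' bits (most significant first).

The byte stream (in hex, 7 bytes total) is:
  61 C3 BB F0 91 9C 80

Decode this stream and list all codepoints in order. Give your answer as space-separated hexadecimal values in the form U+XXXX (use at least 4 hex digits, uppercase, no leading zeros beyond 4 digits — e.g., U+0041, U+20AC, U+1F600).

Byte[0]=61: 1-byte ASCII. cp=U+0061
Byte[1]=C3: 2-byte lead, need 1 cont bytes. acc=0x3
Byte[2]=BB: continuation. acc=(acc<<6)|0x3B=0xFB
Completed: cp=U+00FB (starts at byte 1)
Byte[3]=F0: 4-byte lead, need 3 cont bytes. acc=0x0
Byte[4]=91: continuation. acc=(acc<<6)|0x11=0x11
Byte[5]=9C: continuation. acc=(acc<<6)|0x1C=0x45C
Byte[6]=80: continuation. acc=(acc<<6)|0x00=0x11700
Completed: cp=U+11700 (starts at byte 3)

Answer: U+0061 U+00FB U+11700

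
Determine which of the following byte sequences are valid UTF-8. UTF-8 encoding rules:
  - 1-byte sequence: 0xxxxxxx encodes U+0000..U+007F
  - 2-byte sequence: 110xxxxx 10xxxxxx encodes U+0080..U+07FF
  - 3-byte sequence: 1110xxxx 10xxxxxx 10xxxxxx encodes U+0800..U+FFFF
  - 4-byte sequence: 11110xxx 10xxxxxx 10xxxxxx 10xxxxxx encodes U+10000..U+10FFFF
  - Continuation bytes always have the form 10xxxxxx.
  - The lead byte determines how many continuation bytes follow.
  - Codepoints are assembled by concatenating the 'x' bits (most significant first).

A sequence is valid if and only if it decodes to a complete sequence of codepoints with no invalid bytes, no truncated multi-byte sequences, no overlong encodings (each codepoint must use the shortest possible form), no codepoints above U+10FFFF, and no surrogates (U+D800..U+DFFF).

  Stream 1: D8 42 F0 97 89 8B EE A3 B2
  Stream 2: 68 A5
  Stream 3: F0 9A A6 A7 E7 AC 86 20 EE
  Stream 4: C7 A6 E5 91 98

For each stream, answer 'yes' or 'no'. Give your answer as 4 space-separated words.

Answer: no no no yes

Derivation:
Stream 1: error at byte offset 1. INVALID
Stream 2: error at byte offset 1. INVALID
Stream 3: error at byte offset 9. INVALID
Stream 4: decodes cleanly. VALID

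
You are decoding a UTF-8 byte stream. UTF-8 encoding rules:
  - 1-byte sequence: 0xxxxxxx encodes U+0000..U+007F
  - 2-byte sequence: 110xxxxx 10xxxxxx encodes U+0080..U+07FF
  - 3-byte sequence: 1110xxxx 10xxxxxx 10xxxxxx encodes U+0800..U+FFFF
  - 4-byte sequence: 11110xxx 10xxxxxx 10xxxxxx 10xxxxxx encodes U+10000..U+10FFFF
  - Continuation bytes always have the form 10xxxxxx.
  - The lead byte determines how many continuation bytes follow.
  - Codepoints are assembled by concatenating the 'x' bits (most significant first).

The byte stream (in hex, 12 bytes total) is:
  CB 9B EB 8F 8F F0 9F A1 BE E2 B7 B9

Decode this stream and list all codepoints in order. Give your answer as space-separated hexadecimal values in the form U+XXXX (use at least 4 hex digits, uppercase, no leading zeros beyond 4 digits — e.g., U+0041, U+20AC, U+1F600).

Byte[0]=CB: 2-byte lead, need 1 cont bytes. acc=0xB
Byte[1]=9B: continuation. acc=(acc<<6)|0x1B=0x2DB
Completed: cp=U+02DB (starts at byte 0)
Byte[2]=EB: 3-byte lead, need 2 cont bytes. acc=0xB
Byte[3]=8F: continuation. acc=(acc<<6)|0x0F=0x2CF
Byte[4]=8F: continuation. acc=(acc<<6)|0x0F=0xB3CF
Completed: cp=U+B3CF (starts at byte 2)
Byte[5]=F0: 4-byte lead, need 3 cont bytes. acc=0x0
Byte[6]=9F: continuation. acc=(acc<<6)|0x1F=0x1F
Byte[7]=A1: continuation. acc=(acc<<6)|0x21=0x7E1
Byte[8]=BE: continuation. acc=(acc<<6)|0x3E=0x1F87E
Completed: cp=U+1F87E (starts at byte 5)
Byte[9]=E2: 3-byte lead, need 2 cont bytes. acc=0x2
Byte[10]=B7: continuation. acc=(acc<<6)|0x37=0xB7
Byte[11]=B9: continuation. acc=(acc<<6)|0x39=0x2DF9
Completed: cp=U+2DF9 (starts at byte 9)

Answer: U+02DB U+B3CF U+1F87E U+2DF9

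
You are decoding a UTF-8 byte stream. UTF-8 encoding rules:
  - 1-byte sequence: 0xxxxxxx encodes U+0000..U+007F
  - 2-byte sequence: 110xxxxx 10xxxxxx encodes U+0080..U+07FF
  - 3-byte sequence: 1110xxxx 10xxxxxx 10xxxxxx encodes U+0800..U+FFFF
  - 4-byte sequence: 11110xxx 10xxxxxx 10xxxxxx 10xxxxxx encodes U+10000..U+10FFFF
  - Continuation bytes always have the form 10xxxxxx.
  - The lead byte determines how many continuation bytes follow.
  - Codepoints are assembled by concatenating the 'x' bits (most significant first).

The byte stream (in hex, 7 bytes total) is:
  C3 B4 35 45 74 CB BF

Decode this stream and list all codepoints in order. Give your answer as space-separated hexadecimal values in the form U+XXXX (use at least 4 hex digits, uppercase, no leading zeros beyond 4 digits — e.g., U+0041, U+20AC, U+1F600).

Byte[0]=C3: 2-byte lead, need 1 cont bytes. acc=0x3
Byte[1]=B4: continuation. acc=(acc<<6)|0x34=0xF4
Completed: cp=U+00F4 (starts at byte 0)
Byte[2]=35: 1-byte ASCII. cp=U+0035
Byte[3]=45: 1-byte ASCII. cp=U+0045
Byte[4]=74: 1-byte ASCII. cp=U+0074
Byte[5]=CB: 2-byte lead, need 1 cont bytes. acc=0xB
Byte[6]=BF: continuation. acc=(acc<<6)|0x3F=0x2FF
Completed: cp=U+02FF (starts at byte 5)

Answer: U+00F4 U+0035 U+0045 U+0074 U+02FF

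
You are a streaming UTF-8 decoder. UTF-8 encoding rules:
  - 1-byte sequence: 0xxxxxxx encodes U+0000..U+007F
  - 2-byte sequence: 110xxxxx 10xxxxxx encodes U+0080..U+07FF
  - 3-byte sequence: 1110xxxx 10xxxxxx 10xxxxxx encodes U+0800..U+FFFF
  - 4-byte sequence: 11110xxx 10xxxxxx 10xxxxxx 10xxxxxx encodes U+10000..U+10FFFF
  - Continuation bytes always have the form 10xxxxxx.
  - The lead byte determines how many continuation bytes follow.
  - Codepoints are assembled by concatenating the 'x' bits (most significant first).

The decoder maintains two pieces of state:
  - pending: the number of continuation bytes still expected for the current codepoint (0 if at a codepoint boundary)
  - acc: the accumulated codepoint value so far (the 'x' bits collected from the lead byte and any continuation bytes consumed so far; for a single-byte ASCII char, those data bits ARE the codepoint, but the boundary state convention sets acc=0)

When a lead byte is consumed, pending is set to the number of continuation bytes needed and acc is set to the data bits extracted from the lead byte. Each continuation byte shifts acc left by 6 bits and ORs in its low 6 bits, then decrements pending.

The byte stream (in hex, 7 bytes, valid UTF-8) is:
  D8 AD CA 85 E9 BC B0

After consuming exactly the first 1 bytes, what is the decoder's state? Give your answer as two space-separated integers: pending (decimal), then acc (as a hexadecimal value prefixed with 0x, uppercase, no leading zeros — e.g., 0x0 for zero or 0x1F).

Byte[0]=D8: 2-byte lead. pending=1, acc=0x18

Answer: 1 0x18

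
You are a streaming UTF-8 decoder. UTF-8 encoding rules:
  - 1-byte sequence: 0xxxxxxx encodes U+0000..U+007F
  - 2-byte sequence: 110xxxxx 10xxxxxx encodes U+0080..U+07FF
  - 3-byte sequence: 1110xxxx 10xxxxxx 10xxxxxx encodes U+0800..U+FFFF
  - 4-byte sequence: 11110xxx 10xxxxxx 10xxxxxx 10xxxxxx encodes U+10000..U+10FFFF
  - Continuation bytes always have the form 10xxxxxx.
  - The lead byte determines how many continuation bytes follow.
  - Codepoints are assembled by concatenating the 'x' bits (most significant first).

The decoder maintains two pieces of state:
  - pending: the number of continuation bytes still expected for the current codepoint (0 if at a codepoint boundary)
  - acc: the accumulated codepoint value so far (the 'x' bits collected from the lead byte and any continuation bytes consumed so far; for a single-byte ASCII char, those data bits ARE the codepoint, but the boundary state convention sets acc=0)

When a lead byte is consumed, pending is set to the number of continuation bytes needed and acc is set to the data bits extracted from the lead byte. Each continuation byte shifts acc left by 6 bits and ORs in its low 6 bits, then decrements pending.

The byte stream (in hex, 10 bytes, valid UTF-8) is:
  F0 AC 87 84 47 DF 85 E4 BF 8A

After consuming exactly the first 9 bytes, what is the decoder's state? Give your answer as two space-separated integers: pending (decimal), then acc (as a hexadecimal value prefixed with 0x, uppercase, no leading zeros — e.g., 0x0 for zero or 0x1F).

Byte[0]=F0: 4-byte lead. pending=3, acc=0x0
Byte[1]=AC: continuation. acc=(acc<<6)|0x2C=0x2C, pending=2
Byte[2]=87: continuation. acc=(acc<<6)|0x07=0xB07, pending=1
Byte[3]=84: continuation. acc=(acc<<6)|0x04=0x2C1C4, pending=0
Byte[4]=47: 1-byte. pending=0, acc=0x0
Byte[5]=DF: 2-byte lead. pending=1, acc=0x1F
Byte[6]=85: continuation. acc=(acc<<6)|0x05=0x7C5, pending=0
Byte[7]=E4: 3-byte lead. pending=2, acc=0x4
Byte[8]=BF: continuation. acc=(acc<<6)|0x3F=0x13F, pending=1

Answer: 1 0x13F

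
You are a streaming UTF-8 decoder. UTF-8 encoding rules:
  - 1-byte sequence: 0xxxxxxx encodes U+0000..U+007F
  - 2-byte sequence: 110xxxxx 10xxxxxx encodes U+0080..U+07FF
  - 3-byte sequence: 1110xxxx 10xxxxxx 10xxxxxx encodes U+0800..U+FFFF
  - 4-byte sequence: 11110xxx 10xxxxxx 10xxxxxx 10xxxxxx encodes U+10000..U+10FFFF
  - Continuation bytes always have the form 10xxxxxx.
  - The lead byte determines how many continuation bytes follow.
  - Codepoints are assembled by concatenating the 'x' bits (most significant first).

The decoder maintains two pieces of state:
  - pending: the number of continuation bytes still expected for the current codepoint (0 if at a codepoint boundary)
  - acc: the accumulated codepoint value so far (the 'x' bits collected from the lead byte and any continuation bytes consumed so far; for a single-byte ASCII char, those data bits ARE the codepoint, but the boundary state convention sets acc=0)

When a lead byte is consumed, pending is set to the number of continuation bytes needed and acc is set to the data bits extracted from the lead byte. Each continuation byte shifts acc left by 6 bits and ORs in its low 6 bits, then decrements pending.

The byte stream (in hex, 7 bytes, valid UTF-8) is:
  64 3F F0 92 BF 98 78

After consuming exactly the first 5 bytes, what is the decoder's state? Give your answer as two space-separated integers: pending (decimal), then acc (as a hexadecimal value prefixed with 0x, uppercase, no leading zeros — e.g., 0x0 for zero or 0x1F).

Answer: 1 0x4BF

Derivation:
Byte[0]=64: 1-byte. pending=0, acc=0x0
Byte[1]=3F: 1-byte. pending=0, acc=0x0
Byte[2]=F0: 4-byte lead. pending=3, acc=0x0
Byte[3]=92: continuation. acc=(acc<<6)|0x12=0x12, pending=2
Byte[4]=BF: continuation. acc=(acc<<6)|0x3F=0x4BF, pending=1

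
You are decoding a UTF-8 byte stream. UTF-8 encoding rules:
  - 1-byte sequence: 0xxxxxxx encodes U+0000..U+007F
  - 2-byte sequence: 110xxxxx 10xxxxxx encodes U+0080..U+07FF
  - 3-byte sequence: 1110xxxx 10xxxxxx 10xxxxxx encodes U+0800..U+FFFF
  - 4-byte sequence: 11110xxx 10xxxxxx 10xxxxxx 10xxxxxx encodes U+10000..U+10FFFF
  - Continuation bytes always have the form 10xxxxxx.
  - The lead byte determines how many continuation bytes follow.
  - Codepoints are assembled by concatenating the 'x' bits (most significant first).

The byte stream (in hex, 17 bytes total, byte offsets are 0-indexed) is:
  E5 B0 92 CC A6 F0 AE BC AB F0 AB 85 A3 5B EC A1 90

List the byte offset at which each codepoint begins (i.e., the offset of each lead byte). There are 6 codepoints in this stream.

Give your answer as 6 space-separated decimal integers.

Answer: 0 3 5 9 13 14

Derivation:
Byte[0]=E5: 3-byte lead, need 2 cont bytes. acc=0x5
Byte[1]=B0: continuation. acc=(acc<<6)|0x30=0x170
Byte[2]=92: continuation. acc=(acc<<6)|0x12=0x5C12
Completed: cp=U+5C12 (starts at byte 0)
Byte[3]=CC: 2-byte lead, need 1 cont bytes. acc=0xC
Byte[4]=A6: continuation. acc=(acc<<6)|0x26=0x326
Completed: cp=U+0326 (starts at byte 3)
Byte[5]=F0: 4-byte lead, need 3 cont bytes. acc=0x0
Byte[6]=AE: continuation. acc=(acc<<6)|0x2E=0x2E
Byte[7]=BC: continuation. acc=(acc<<6)|0x3C=0xBBC
Byte[8]=AB: continuation. acc=(acc<<6)|0x2B=0x2EF2B
Completed: cp=U+2EF2B (starts at byte 5)
Byte[9]=F0: 4-byte lead, need 3 cont bytes. acc=0x0
Byte[10]=AB: continuation. acc=(acc<<6)|0x2B=0x2B
Byte[11]=85: continuation. acc=(acc<<6)|0x05=0xAC5
Byte[12]=A3: continuation. acc=(acc<<6)|0x23=0x2B163
Completed: cp=U+2B163 (starts at byte 9)
Byte[13]=5B: 1-byte ASCII. cp=U+005B
Byte[14]=EC: 3-byte lead, need 2 cont bytes. acc=0xC
Byte[15]=A1: continuation. acc=(acc<<6)|0x21=0x321
Byte[16]=90: continuation. acc=(acc<<6)|0x10=0xC850
Completed: cp=U+C850 (starts at byte 14)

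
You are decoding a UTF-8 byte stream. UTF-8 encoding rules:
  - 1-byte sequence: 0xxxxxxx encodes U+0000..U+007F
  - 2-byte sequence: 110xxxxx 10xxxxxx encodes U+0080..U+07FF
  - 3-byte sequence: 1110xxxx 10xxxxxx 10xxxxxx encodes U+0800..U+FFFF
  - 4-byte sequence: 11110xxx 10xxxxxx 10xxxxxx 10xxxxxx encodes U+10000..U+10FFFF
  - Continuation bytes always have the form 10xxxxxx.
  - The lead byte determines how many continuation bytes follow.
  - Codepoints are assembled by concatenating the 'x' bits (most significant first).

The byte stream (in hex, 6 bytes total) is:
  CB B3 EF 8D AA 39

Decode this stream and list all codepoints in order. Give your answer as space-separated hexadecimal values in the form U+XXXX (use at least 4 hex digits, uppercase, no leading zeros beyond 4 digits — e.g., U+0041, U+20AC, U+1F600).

Answer: U+02F3 U+F36A U+0039

Derivation:
Byte[0]=CB: 2-byte lead, need 1 cont bytes. acc=0xB
Byte[1]=B3: continuation. acc=(acc<<6)|0x33=0x2F3
Completed: cp=U+02F3 (starts at byte 0)
Byte[2]=EF: 3-byte lead, need 2 cont bytes. acc=0xF
Byte[3]=8D: continuation. acc=(acc<<6)|0x0D=0x3CD
Byte[4]=AA: continuation. acc=(acc<<6)|0x2A=0xF36A
Completed: cp=U+F36A (starts at byte 2)
Byte[5]=39: 1-byte ASCII. cp=U+0039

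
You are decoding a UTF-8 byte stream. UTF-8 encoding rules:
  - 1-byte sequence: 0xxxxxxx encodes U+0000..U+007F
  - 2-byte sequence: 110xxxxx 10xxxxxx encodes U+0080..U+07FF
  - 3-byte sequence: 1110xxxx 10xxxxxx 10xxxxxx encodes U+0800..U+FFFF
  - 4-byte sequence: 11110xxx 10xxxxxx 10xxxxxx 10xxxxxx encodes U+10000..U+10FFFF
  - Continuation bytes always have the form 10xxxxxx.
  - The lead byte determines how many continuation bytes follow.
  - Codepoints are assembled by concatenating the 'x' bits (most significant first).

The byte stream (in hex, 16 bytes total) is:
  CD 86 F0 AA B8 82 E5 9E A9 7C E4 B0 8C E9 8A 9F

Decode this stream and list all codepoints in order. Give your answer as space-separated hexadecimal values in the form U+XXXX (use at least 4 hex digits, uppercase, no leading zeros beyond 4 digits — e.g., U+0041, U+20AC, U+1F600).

Byte[0]=CD: 2-byte lead, need 1 cont bytes. acc=0xD
Byte[1]=86: continuation. acc=(acc<<6)|0x06=0x346
Completed: cp=U+0346 (starts at byte 0)
Byte[2]=F0: 4-byte lead, need 3 cont bytes. acc=0x0
Byte[3]=AA: continuation. acc=(acc<<6)|0x2A=0x2A
Byte[4]=B8: continuation. acc=(acc<<6)|0x38=0xAB8
Byte[5]=82: continuation. acc=(acc<<6)|0x02=0x2AE02
Completed: cp=U+2AE02 (starts at byte 2)
Byte[6]=E5: 3-byte lead, need 2 cont bytes. acc=0x5
Byte[7]=9E: continuation. acc=(acc<<6)|0x1E=0x15E
Byte[8]=A9: continuation. acc=(acc<<6)|0x29=0x57A9
Completed: cp=U+57A9 (starts at byte 6)
Byte[9]=7C: 1-byte ASCII. cp=U+007C
Byte[10]=E4: 3-byte lead, need 2 cont bytes. acc=0x4
Byte[11]=B0: continuation. acc=(acc<<6)|0x30=0x130
Byte[12]=8C: continuation. acc=(acc<<6)|0x0C=0x4C0C
Completed: cp=U+4C0C (starts at byte 10)
Byte[13]=E9: 3-byte lead, need 2 cont bytes. acc=0x9
Byte[14]=8A: continuation. acc=(acc<<6)|0x0A=0x24A
Byte[15]=9F: continuation. acc=(acc<<6)|0x1F=0x929F
Completed: cp=U+929F (starts at byte 13)

Answer: U+0346 U+2AE02 U+57A9 U+007C U+4C0C U+929F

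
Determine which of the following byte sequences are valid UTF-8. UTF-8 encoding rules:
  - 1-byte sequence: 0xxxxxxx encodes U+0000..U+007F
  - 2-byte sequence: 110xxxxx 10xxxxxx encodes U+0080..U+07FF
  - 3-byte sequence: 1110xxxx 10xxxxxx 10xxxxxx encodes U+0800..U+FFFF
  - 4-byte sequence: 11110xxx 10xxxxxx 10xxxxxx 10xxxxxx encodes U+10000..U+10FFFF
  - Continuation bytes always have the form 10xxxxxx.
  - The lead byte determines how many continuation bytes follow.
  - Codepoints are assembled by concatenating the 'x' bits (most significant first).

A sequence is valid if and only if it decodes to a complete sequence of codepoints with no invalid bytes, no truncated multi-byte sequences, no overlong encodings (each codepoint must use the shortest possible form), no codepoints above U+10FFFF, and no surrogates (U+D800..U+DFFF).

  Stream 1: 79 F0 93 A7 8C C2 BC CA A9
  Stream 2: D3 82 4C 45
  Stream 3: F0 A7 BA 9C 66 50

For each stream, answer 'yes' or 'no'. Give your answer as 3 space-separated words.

Stream 1: decodes cleanly. VALID
Stream 2: decodes cleanly. VALID
Stream 3: decodes cleanly. VALID

Answer: yes yes yes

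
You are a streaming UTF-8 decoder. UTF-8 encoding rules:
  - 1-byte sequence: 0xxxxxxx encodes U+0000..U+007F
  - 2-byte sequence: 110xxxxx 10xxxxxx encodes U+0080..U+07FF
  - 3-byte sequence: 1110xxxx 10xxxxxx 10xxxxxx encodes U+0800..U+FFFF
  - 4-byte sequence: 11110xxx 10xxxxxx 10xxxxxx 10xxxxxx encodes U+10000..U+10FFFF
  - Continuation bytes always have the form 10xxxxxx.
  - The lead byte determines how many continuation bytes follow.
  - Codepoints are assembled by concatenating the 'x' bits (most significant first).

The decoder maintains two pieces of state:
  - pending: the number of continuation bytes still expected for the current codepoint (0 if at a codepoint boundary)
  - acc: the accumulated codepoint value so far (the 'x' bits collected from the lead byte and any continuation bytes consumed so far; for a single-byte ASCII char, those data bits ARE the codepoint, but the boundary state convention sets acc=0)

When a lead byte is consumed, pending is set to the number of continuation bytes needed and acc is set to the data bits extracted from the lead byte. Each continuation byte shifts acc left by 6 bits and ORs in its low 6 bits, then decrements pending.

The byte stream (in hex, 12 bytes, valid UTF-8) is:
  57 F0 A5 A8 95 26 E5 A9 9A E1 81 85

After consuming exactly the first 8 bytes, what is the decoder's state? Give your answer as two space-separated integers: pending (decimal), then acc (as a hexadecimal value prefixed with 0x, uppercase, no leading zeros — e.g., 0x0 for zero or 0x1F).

Byte[0]=57: 1-byte. pending=0, acc=0x0
Byte[1]=F0: 4-byte lead. pending=3, acc=0x0
Byte[2]=A5: continuation. acc=(acc<<6)|0x25=0x25, pending=2
Byte[3]=A8: continuation. acc=(acc<<6)|0x28=0x968, pending=1
Byte[4]=95: continuation. acc=(acc<<6)|0x15=0x25A15, pending=0
Byte[5]=26: 1-byte. pending=0, acc=0x0
Byte[6]=E5: 3-byte lead. pending=2, acc=0x5
Byte[7]=A9: continuation. acc=(acc<<6)|0x29=0x169, pending=1

Answer: 1 0x169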